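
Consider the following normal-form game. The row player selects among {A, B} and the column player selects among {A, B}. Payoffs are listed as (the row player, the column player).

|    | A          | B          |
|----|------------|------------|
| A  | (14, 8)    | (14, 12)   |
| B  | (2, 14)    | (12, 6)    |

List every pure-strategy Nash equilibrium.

(A, B)

Check mutual best responses: a cell is a NE iff neither player can gain by unilaterally deviating.
The row player's best responses — vs A: A (payoff 14); vs B: A (payoff 14).
The column player's best responses — vs A: B (payoff 12); vs B: A (payoff 14).
The only mutual best response is (A, B); neither player gains by switching there.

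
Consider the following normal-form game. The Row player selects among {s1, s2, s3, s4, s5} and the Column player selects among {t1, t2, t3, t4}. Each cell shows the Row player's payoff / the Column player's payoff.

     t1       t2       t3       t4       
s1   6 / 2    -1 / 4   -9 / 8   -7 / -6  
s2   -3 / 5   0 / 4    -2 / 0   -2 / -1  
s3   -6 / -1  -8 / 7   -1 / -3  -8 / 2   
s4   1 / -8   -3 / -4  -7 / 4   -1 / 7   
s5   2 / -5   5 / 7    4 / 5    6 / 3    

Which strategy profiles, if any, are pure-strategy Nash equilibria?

(s5, t2)

Find each player's best response to every opponent strategy; NE are the intersections.
The Row player's best responses — vs t1: s1 (payoff 6); vs t2: s5 (payoff 5); vs t3: s5 (payoff 4); vs t4: s5 (payoff 6).
The Column player's best responses — vs s1: t3 (payoff 8); vs s2: t1 (payoff 5); vs s3: t2 (payoff 7); vs s4: t4 (payoff 7); vs s5: t2 (payoff 7).
The only mutual best response is (s5, t2); neither player gains by switching there.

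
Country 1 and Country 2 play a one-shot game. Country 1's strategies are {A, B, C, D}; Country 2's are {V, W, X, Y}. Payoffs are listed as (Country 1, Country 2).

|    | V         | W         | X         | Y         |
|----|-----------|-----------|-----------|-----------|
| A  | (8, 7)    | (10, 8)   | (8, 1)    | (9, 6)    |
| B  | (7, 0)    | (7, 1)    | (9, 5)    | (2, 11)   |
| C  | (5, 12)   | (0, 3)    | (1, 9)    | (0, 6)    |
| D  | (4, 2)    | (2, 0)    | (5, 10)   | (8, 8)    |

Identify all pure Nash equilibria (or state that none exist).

A profile is a Nash equilibrium when each player is best-responding to the other.
Country 1's best responses — vs V: A (payoff 8); vs W: A (payoff 10); vs X: B (payoff 9); vs Y: A (payoff 9).
Country 2's best responses — vs A: W (payoff 8); vs B: Y (payoff 11); vs C: V (payoff 12); vs D: X (payoff 10).
The only mutual best response is (A, W); neither player gains by switching there.

(A, W)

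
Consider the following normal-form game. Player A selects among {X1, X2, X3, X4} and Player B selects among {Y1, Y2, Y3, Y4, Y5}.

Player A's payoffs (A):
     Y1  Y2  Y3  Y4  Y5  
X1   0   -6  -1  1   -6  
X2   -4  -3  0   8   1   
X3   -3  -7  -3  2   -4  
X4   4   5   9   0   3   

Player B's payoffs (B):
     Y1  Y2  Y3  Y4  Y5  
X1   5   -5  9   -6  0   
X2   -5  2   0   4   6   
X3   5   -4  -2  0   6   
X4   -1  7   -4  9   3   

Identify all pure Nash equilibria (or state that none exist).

A profile is a Nash equilibrium when each player is best-responding to the other.
Player A's best responses — vs Y1: X4 (payoff 4); vs Y2: X4 (payoff 5); vs Y3: X4 (payoff 9); vs Y4: X2 (payoff 8); vs Y5: X4 (payoff 3).
Player B's best responses — vs X1: Y3 (payoff 9); vs X2: Y5 (payoff 6); vs X3: Y5 (payoff 6); vs X4: Y4 (payoff 9).
No cell has both players best-responding. For instance, Player A's best reply to Y2 is X4, but against X4 Player B prefers Y4 over Y2.

No pure-strategy Nash equilibrium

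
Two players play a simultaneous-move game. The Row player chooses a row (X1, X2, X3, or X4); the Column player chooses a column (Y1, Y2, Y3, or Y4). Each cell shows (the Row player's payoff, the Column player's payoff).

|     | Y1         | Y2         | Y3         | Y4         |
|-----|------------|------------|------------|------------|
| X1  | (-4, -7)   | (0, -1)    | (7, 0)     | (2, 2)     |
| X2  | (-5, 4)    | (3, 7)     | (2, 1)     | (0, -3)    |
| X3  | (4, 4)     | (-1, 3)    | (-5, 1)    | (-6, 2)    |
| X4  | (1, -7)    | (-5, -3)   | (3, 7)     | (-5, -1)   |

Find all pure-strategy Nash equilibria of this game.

A profile is a Nash equilibrium when each player is best-responding to the other.
The Row player's best responses — vs Y1: X3 (payoff 4); vs Y2: X2 (payoff 3); vs Y3: X1 (payoff 7); vs Y4: X1 (payoff 2).
The Column player's best responses — vs X1: Y4 (payoff 2); vs X2: Y2 (payoff 7); vs X3: Y1 (payoff 4); vs X4: Y3 (payoff 7).
Mutual best responses occur at (X1, Y4), (X2, Y2), and (X3, Y1); at each, neither player gains by switching.

(X1, Y4), (X2, Y2), and (X3, Y1)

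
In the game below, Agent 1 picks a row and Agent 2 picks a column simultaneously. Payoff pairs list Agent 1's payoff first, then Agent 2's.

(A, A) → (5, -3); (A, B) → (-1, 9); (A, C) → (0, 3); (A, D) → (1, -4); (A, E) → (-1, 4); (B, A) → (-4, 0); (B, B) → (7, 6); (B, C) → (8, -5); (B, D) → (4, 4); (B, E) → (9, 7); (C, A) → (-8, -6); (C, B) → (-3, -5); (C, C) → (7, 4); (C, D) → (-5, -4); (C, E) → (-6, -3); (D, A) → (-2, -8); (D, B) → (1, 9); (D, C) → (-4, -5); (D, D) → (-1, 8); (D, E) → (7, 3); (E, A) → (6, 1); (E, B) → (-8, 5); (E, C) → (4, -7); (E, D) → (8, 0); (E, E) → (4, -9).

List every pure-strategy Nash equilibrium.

(B, E)

Check mutual best responses: a cell is a NE iff neither player can gain by unilaterally deviating.
Agent 1's best responses — vs A: E (payoff 6); vs B: B (payoff 7); vs C: B (payoff 8); vs D: E (payoff 8); vs E: B (payoff 9).
Agent 2's best responses — vs A: B (payoff 9); vs B: E (payoff 7); vs C: C (payoff 4); vs D: B (payoff 9); vs E: B (payoff 5).
The only mutual best response is (B, E); neither player gains by switching there.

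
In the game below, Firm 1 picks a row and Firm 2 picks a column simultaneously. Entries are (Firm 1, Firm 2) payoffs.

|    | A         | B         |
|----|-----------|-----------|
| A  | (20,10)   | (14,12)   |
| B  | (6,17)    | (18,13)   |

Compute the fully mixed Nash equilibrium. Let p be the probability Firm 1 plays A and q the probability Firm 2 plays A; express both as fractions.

p = 2/3, q = 2/9

In a mixed NE each player is indifferent between their pure strategies, so the opponent's mix sets the indifference.
Firm 2 indifferent between A and B: p·10 + (1−p)·17 = p·12 + (1−p)·13 ⟹ 17 + (-7)p = 13 + (-1)p ⟹ p = 2/3.
Firm 1 indifferent between A and B: q·20 + (1−q)·14 = q·6 + (1−q)·18 ⟹ 14 + 6q = 18 + (-12)q ⟹ q = 2/9.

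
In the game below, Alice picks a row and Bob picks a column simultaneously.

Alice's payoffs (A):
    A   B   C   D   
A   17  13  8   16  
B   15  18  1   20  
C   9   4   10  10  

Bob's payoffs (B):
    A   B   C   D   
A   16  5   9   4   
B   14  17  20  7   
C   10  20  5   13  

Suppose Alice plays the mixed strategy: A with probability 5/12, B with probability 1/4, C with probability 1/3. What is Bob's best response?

Bob's best reply maximizes expected payoff against the mix.
A: (5/12)·16 + (1/4)·14 + (1/3)·10 = 27/2
B: (5/12)·5 + (1/4)·17 + (1/3)·20 = 13
C: (5/12)·9 + (1/4)·20 + (1/3)·5 = 125/12
D: (5/12)·4 + (1/4)·7 + (1/3)·13 = 31/4
Highest expected payoff is 27/2, from A.

A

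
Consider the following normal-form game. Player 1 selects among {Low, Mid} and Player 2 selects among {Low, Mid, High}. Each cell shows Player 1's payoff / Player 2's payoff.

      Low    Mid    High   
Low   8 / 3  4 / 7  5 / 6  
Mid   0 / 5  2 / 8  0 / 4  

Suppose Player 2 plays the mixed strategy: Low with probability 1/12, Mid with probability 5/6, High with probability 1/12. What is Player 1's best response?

Low

Compute Player 1's expected payoff from each pure strategy against the given mix.
Low: (1/12)·8 + (5/6)·4 + (1/12)·5 = 53/12
Mid: (1/12)·0 + (5/6)·2 + (1/12)·0 = 5/3
Highest expected payoff is 53/12, from Low.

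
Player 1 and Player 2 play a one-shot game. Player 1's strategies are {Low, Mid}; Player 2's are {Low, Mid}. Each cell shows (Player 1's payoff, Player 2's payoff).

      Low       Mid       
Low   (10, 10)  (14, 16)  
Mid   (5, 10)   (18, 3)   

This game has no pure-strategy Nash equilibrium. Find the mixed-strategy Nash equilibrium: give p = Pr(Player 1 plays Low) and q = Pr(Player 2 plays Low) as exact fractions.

p = 7/13, q = 4/9

In a mixed NE each player is indifferent between their pure strategies, so the opponent's mix sets the indifference.
Player 2 indifferent between Low and Mid: p·10 + (1−p)·10 = p·16 + (1−p)·3 ⟹ 10 + 0p = 3 + 13p ⟹ p = 7/13.
Player 1 indifferent between Low and Mid: q·10 + (1−q)·14 = q·5 + (1−q)·18 ⟹ 14 + (-4)q = 18 + (-13)q ⟹ q = 4/9.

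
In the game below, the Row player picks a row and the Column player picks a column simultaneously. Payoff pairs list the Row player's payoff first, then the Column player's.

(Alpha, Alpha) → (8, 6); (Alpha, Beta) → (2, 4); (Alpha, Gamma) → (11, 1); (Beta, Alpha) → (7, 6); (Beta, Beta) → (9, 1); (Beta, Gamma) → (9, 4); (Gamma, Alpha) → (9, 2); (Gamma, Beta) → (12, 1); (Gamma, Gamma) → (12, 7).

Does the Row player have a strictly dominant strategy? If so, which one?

A strategy is strictly dominant if it gives the Row player a strictly higher payoff than every other strategy, against every choice by the opponent.
Gamma strictly dominates: vs Alpha: 9 > each of {8, 7}; vs Beta: 12 > each of {2, 9}; vs Gamma: 12 > each of {11, 9}.

Gamma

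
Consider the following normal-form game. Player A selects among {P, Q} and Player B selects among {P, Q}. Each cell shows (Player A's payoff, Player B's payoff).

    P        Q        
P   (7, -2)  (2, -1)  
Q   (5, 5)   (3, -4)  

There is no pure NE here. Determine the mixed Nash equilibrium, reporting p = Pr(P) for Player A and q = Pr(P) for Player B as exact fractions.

Each player's mixing probability is pinned down by making the *other* player indifferent.
Player B indifferent between P and Q: p·(-2) + (1−p)·5 = p·(-1) + (1−p)·(-4) ⟹ 5 + (-7)p = (-4) + 3p ⟹ p = 9/10.
Player A indifferent between P and Q: q·7 + (1−q)·2 = q·5 + (1−q)·3 ⟹ 2 + 5q = 3 + 2q ⟹ q = 1/3.

p = 9/10, q = 1/3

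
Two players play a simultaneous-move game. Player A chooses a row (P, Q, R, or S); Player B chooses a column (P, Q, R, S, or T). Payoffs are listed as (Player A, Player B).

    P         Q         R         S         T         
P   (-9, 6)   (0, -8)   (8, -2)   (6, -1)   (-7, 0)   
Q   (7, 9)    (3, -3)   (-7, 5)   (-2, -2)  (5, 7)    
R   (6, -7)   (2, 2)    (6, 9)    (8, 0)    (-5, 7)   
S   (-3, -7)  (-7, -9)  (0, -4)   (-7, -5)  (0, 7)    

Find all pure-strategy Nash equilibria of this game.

(Q, P)

Find each player's best response to every opponent strategy; NE are the intersections.
Player A's best responses — vs P: Q (payoff 7); vs Q: Q (payoff 3); vs R: P (payoff 8); vs S: R (payoff 8); vs T: Q (payoff 5).
Player B's best responses — vs P: P (payoff 6); vs Q: P (payoff 9); vs R: R (payoff 9); vs S: T (payoff 7).
The only mutual best response is (Q, P); neither player gains by switching there.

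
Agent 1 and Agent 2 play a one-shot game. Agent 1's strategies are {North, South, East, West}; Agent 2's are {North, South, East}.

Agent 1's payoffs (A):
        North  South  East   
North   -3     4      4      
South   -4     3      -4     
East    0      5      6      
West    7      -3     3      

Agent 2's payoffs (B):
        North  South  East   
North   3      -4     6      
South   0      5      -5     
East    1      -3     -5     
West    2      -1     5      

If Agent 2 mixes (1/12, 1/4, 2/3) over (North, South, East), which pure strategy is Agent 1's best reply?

Compute Agent 1's expected payoff from each pure strategy against the given mix.
North: (1/12)·(-3) + (1/4)·4 + (2/3)·4 = 41/12
South: (1/12)·(-4) + (1/4)·3 + (2/3)·(-4) = -9/4
East: (1/12)·0 + (1/4)·5 + (2/3)·6 = 21/4
West: (1/12)·7 + (1/4)·(-3) + (2/3)·3 = 11/6
Highest expected payoff is 21/4, from East.

East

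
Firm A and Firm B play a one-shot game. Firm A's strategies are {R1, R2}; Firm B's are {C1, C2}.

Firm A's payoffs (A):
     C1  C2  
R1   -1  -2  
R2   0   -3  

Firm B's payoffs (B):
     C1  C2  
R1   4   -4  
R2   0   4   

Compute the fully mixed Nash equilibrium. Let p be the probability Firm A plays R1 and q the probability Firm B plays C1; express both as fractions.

In a mixed NE each player is indifferent between their pure strategies, so the opponent's mix sets the indifference.
Firm B indifferent between C1 and C2: p·4 + (1−p)·0 = p·(-4) + (1−p)·4 ⟹ 0 + 4p = 4 + (-8)p ⟹ p = 1/3.
Firm A indifferent between R1 and R2: q·(-1) + (1−q)·(-2) = q·0 + (1−q)·(-3) ⟹ (-2) + 1q = (-3) + 3q ⟹ q = 1/2.

p = 1/3, q = 1/2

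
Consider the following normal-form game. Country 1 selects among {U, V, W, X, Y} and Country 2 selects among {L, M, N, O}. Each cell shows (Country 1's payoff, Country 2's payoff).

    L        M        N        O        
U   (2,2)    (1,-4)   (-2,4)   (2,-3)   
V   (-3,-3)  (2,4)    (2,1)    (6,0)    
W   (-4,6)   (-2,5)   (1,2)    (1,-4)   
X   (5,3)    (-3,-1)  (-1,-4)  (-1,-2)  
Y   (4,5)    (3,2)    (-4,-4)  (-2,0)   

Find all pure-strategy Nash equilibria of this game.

(X, L)

A profile is a Nash equilibrium when each player is best-responding to the other.
Country 1's best responses — vs L: X (payoff 5); vs M: Y (payoff 3); vs N: V (payoff 2); vs O: V (payoff 6).
Country 2's best responses — vs U: N (payoff 4); vs V: M (payoff 4); vs W: L (payoff 6); vs X: L (payoff 3); vs Y: L (payoff 5).
The only mutual best response is (X, L); neither player gains by switching there.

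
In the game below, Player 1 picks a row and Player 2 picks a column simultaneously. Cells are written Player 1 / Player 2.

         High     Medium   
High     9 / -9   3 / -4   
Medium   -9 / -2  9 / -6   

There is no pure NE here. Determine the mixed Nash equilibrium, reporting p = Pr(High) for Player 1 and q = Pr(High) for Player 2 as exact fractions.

Each player's mixing probability is pinned down by making the *other* player indifferent.
Player 2 indifferent between High and Medium: p·(-9) + (1−p)·(-2) = p·(-4) + (1−p)·(-6) ⟹ (-2) + (-7)p = (-6) + 2p ⟹ p = 4/9.
Player 1 indifferent between High and Medium: q·9 + (1−q)·3 = q·(-9) + (1−q)·9 ⟹ 3 + 6q = 9 + (-18)q ⟹ q = 1/4.

p = 4/9, q = 1/4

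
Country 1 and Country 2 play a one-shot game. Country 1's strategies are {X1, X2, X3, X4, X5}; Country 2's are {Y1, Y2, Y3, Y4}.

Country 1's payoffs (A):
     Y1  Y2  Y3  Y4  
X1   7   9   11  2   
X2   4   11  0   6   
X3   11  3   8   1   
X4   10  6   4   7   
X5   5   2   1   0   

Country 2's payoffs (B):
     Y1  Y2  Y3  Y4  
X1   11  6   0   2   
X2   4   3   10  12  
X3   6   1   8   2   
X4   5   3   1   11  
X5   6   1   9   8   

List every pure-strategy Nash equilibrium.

(X4, Y4)

Check mutual best responses: a cell is a NE iff neither player can gain by unilaterally deviating.
Country 1's best responses — vs Y1: X3 (payoff 11); vs Y2: X2 (payoff 11); vs Y3: X1 (payoff 11); vs Y4: X4 (payoff 7).
Country 2's best responses — vs X1: Y1 (payoff 11); vs X2: Y4 (payoff 12); vs X3: Y3 (payoff 8); vs X4: Y4 (payoff 11); vs X5: Y3 (payoff 9).
The only mutual best response is (X4, Y4); neither player gains by switching there.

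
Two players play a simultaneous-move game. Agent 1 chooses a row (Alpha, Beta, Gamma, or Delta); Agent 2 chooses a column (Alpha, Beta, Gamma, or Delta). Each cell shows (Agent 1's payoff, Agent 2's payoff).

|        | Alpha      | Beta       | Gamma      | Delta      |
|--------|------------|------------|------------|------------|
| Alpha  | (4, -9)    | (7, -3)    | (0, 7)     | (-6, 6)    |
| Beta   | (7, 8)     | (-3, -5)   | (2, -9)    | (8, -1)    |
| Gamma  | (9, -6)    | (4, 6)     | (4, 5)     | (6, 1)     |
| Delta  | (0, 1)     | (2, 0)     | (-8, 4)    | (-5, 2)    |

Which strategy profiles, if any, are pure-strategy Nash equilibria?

No pure-strategy Nash equilibrium

A profile is a Nash equilibrium when each player is best-responding to the other.
Agent 1's best responses — vs Alpha: Gamma (payoff 9); vs Beta: Alpha (payoff 7); vs Gamma: Gamma (payoff 4); vs Delta: Beta (payoff 8).
Agent 2's best responses — vs Alpha: Gamma (payoff 7); vs Beta: Alpha (payoff 8); vs Gamma: Beta (payoff 6); vs Delta: Gamma (payoff 4).
No cell has both players best-responding. For instance, Agent 1's best reply to Beta is Alpha, but against Alpha Agent 2 prefers Gamma over Beta.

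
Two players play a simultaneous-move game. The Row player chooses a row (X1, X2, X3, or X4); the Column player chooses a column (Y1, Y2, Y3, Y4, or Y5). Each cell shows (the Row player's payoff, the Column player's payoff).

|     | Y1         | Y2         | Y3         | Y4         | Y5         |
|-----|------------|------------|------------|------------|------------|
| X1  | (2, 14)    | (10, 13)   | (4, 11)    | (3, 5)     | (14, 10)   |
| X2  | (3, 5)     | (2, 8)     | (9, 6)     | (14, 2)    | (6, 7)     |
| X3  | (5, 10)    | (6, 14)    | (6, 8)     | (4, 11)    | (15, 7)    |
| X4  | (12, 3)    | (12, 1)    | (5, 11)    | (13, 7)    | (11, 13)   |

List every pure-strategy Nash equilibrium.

None

Find each player's best response to every opponent strategy; NE are the intersections.
The Row player's best responses — vs Y1: X4 (payoff 12); vs Y2: X4 (payoff 12); vs Y3: X2 (payoff 9); vs Y4: X2 (payoff 14); vs Y5: X3 (payoff 15).
The Column player's best responses — vs X1: Y1 (payoff 14); vs X2: Y2 (payoff 8); vs X3: Y2 (payoff 14); vs X4: Y5 (payoff 13).
No cell has both players best-responding. For instance, the Row player's best reply to Y5 is X3, but against X3 the Column player prefers Y2 over Y5.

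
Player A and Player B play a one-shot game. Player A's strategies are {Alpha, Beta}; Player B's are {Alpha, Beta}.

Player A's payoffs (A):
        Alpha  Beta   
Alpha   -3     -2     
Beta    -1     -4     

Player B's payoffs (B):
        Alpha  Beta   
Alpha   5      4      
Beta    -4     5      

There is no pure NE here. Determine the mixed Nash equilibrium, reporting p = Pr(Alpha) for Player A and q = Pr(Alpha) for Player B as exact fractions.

p = 9/10, q = 1/2

In a mixed NE each player is indifferent between their pure strategies, so the opponent's mix sets the indifference.
Player B indifferent between Alpha and Beta: p·5 + (1−p)·(-4) = p·4 + (1−p)·5 ⟹ (-4) + 9p = 5 + (-1)p ⟹ p = 9/10.
Player A indifferent between Alpha and Beta: q·(-3) + (1−q)·(-2) = q·(-1) + (1−q)·(-4) ⟹ (-2) + (-1)q = (-4) + 3q ⟹ q = 1/2.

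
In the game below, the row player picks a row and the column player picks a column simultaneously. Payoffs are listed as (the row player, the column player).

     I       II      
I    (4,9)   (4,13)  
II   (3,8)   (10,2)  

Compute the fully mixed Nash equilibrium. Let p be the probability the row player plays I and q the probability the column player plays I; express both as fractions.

p = 3/5, q = 6/7

In a mixed NE each player is indifferent between their pure strategies, so the opponent's mix sets the indifference.
The column player indifferent between I and II: p·9 + (1−p)·8 = p·13 + (1−p)·2 ⟹ 8 + 1p = 2 + 11p ⟹ p = 3/5.
The row player indifferent between I and II: q·4 + (1−q)·4 = q·3 + (1−q)·10 ⟹ 4 + 0q = 10 + (-7)q ⟹ q = 6/7.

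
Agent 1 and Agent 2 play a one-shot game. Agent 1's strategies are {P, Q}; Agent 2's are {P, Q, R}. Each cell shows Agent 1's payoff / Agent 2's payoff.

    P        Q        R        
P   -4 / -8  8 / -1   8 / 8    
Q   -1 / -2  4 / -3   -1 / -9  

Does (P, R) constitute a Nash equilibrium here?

Yes

Holding Agent 2 at R: Agent 1 gets 8 from P, versus -1 from Q. No profitable deviation for Agent 1.
Holding Agent 1 at P: Agent 2 gets 8 from R, versus -8 from P, -1 from Q. No profitable deviation for Agent 2 either.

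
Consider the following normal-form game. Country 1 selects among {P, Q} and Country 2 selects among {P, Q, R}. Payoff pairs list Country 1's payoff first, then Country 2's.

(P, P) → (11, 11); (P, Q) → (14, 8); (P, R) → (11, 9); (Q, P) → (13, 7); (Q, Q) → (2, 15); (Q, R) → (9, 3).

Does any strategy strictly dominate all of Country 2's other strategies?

Check whether one of Country 2's strategies beats all alternatives regardless of what the opponent does.
P is not dominant: against Q, Q gives 15 > 7.
Q is not dominant: against P, P gives 11 > 8.
R is not dominant: against P, P gives 11 > 9.
No single strategy is best against every opponent action.

No strictly dominant strategy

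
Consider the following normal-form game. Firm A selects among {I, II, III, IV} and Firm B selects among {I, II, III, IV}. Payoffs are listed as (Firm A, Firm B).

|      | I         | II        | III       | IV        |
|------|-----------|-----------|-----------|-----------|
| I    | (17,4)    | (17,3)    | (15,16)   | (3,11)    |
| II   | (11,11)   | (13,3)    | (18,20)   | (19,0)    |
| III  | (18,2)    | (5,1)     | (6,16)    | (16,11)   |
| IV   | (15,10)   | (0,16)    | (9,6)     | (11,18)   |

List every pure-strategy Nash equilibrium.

A profile is a Nash equilibrium when each player is best-responding to the other.
Firm A's best responses — vs I: III (payoff 18); vs II: I (payoff 17); vs III: II (payoff 18); vs IV: II (payoff 19).
Firm B's best responses — vs I: III (payoff 16); vs II: III (payoff 20); vs III: III (payoff 16); vs IV: IV (payoff 18).
The only mutual best response is (II, III); neither player gains by switching there.

(II, III)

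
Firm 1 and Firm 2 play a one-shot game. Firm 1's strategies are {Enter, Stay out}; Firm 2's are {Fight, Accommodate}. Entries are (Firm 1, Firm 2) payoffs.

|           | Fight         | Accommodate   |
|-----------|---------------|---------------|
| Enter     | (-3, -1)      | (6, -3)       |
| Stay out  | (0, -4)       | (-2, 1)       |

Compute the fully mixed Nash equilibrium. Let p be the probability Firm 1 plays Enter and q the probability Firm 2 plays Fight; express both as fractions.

p = 5/7, q = 8/11

In a mixed NE each player is indifferent between their pure strategies, so the opponent's mix sets the indifference.
Firm 2 indifferent between Fight and Accommodate: p·(-1) + (1−p)·(-4) = p·(-3) + (1−p)·1 ⟹ (-4) + 3p = 1 + (-4)p ⟹ p = 5/7.
Firm 1 indifferent between Enter and Stay out: q·(-3) + (1−q)·6 = q·0 + (1−q)·(-2) ⟹ 6 + (-9)q = (-2) + 2q ⟹ q = 8/11.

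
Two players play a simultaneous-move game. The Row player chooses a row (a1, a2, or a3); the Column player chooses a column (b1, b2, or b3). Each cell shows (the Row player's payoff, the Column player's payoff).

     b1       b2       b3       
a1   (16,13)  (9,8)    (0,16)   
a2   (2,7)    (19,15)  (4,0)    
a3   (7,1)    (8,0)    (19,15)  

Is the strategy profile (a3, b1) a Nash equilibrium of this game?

No

Holding the Column player at b1: the Row player gets 7 from a3 but could get 16 by switching to a1. The Row player has a profitable deviation.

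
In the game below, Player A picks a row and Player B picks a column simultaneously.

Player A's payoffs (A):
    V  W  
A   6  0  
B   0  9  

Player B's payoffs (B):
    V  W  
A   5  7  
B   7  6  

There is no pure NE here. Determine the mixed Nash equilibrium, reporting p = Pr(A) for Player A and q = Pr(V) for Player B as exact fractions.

Each player's mixing probability is pinned down by making the *other* player indifferent.
Player B indifferent between V and W: p·5 + (1−p)·7 = p·7 + (1−p)·6 ⟹ 7 + (-2)p = 6 + 1p ⟹ p = 1/3.
Player A indifferent between A and B: q·6 + (1−q)·0 = q·0 + (1−q)·9 ⟹ 0 + 6q = 9 + (-9)q ⟹ q = 3/5.

p = 1/3, q = 3/5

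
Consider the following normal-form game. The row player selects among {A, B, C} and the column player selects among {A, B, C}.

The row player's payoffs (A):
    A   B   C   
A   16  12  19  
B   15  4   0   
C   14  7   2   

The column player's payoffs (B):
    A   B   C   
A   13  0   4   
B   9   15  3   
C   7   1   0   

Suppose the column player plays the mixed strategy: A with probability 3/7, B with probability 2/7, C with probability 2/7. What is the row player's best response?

A

Compute the row player's expected payoff from each pure strategy against the given mix.
A: (3/7)·16 + (2/7)·12 + (2/7)·19 = 110/7
B: (3/7)·15 + (2/7)·4 + (2/7)·0 = 53/7
C: (3/7)·14 + (2/7)·7 + (2/7)·2 = 60/7
Highest expected payoff is 110/7, from A.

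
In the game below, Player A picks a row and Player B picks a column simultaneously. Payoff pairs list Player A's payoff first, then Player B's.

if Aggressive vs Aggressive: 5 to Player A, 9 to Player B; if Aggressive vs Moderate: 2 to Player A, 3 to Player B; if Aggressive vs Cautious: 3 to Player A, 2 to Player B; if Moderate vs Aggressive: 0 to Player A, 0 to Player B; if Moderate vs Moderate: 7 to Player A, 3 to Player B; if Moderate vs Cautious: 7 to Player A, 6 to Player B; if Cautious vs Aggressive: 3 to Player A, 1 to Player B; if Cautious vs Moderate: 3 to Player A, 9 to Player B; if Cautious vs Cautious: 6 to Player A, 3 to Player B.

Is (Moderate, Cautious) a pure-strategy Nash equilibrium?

Yes

Holding Player B at Cautious: Player A gets 7 from Moderate, versus 3 from Aggressive, 6 from Cautious. No profitable deviation for Player A.
Holding Player A at Moderate: Player B gets 6 from Cautious, versus 0 from Aggressive, 3 from Moderate. No profitable deviation for Player B either.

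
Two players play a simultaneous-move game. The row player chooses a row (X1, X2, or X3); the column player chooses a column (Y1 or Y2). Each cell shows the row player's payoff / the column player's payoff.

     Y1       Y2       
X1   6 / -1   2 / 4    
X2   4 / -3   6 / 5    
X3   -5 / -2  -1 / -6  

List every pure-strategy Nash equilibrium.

(X2, Y2)

A profile is a Nash equilibrium when each player is best-responding to the other.
The row player's best responses — vs Y1: X1 (payoff 6); vs Y2: X2 (payoff 6).
The column player's best responses — vs X1: Y2 (payoff 4); vs X2: Y2 (payoff 5); vs X3: Y1 (payoff -2).
The only mutual best response is (X2, Y2); neither player gains by switching there.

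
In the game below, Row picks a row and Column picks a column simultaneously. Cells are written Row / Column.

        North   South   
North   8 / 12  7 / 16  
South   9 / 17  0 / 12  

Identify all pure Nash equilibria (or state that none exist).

Find each player's best response to every opponent strategy; NE are the intersections.
Row's best responses — vs North: South (payoff 9); vs South: North (payoff 7).
Column's best responses — vs North: South (payoff 16); vs South: North (payoff 17).
Mutual best responses occur at (North, South) and (South, North); at each, neither player gains by switching.

(North, South) and (South, North)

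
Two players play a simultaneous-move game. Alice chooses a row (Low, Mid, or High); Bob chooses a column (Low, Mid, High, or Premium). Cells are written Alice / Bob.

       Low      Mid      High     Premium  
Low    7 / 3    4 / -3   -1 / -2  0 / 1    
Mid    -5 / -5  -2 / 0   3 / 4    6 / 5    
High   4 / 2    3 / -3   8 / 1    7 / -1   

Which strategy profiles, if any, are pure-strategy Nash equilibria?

Find each player's best response to every opponent strategy; NE are the intersections.
Alice's best responses — vs Low: Low (payoff 7); vs Mid: Low (payoff 4); vs High: High (payoff 8); vs Premium: High (payoff 7).
Bob's best responses — vs Low: Low (payoff 3); vs Mid: Premium (payoff 5); vs High: Low (payoff 2).
The only mutual best response is (Low, Low); neither player gains by switching there.

(Low, Low)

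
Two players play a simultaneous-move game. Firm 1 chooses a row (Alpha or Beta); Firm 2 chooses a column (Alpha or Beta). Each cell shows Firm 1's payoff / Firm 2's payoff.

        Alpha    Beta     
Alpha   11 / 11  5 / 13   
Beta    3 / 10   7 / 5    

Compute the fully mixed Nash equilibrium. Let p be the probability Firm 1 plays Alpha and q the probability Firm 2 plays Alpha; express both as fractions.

In a mixed NE each player is indifferent between their pure strategies, so the opponent's mix sets the indifference.
Firm 2 indifferent between Alpha and Beta: p·11 + (1−p)·10 = p·13 + (1−p)·5 ⟹ 10 + 1p = 5 + 8p ⟹ p = 5/7.
Firm 1 indifferent between Alpha and Beta: q·11 + (1−q)·5 = q·3 + (1−q)·7 ⟹ 5 + 6q = 7 + (-4)q ⟹ q = 1/5.

p = 5/7, q = 1/5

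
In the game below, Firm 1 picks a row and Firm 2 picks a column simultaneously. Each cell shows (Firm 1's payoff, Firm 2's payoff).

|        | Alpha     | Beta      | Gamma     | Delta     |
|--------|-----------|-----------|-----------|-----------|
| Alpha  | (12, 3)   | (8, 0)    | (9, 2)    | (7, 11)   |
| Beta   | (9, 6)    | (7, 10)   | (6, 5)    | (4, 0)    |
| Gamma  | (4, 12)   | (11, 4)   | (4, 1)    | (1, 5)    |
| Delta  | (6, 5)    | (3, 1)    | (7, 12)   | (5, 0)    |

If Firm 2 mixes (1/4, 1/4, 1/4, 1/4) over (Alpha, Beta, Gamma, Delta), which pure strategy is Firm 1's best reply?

Alpha

Compute Firm 1's expected payoff from each pure strategy against the given mix.
Alpha: (1/4)·12 + (1/4)·8 + (1/4)·9 + (1/4)·7 = 9
Beta: (1/4)·9 + (1/4)·7 + (1/4)·6 + (1/4)·4 = 13/2
Gamma: (1/4)·4 + (1/4)·11 + (1/4)·4 + (1/4)·1 = 5
Delta: (1/4)·6 + (1/4)·3 + (1/4)·7 + (1/4)·5 = 21/4
Highest expected payoff is 9, from Alpha.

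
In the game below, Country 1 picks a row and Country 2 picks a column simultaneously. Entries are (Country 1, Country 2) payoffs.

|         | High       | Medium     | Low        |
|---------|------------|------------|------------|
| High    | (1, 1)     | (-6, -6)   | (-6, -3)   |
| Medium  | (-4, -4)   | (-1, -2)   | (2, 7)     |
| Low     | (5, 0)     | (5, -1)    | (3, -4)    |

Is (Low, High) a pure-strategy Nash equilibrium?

Holding Country 2 at High: Country 1 gets 5 from Low, versus 1 from High, -4 from Medium. No profitable deviation for Country 1.
Holding Country 1 at Low: Country 2 gets 0 from High, versus -1 from Medium, -4 from Low. No profitable deviation for Country 2 either.

Yes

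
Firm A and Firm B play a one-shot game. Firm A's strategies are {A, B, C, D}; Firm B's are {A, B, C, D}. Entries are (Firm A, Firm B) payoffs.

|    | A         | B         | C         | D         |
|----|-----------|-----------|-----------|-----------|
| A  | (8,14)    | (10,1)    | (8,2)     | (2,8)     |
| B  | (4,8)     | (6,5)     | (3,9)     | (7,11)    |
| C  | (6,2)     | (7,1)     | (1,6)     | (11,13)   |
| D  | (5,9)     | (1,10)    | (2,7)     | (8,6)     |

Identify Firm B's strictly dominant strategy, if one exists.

None

A strategy is strictly dominant if it gives Firm B a strictly higher payoff than every other strategy, against every choice by the opponent.
A is not dominant: against B, C gives 9 > 8.
B is not dominant: against A, A gives 14 > 1.
C is not dominant: against A, A gives 14 > 2.
D is not dominant: against A, A gives 14 > 8.
No single strategy is best against every opponent action.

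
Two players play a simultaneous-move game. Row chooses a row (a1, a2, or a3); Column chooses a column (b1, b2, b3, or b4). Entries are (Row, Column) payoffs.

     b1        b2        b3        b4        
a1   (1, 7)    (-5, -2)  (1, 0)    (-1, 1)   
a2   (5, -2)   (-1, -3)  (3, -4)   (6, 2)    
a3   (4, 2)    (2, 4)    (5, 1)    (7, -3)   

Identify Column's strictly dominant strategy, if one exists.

Check whether one of Column's strategies beats all alternatives regardless of what the opponent does.
b1 is not dominant: against a2, b4 gives 2 > -2.
b2 is not dominant: against a1, b1 gives 7 > -2.
b3 is not dominant: against a1, b1 gives 7 > 0.
b4 is not dominant: against a1, b1 gives 7 > 1.
No single strategy is best against every opponent action.

No strictly dominant strategy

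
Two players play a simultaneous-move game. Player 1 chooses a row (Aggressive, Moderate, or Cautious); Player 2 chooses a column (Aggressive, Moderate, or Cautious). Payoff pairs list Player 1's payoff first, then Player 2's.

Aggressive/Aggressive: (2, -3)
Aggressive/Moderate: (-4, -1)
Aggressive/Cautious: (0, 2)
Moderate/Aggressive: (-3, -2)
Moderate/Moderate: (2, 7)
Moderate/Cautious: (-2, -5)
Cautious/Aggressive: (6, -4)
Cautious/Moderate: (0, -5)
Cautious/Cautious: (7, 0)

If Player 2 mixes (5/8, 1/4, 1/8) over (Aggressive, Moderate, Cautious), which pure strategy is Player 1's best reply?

Player 1's best reply maximizes expected payoff against the mix.
Aggressive: (5/8)·2 + (1/4)·(-4) + (1/8)·0 = 1/4
Moderate: (5/8)·(-3) + (1/4)·2 + (1/8)·(-2) = -13/8
Cautious: (5/8)·6 + (1/4)·0 + (1/8)·7 = 37/8
Highest expected payoff is 37/8, from Cautious.

Cautious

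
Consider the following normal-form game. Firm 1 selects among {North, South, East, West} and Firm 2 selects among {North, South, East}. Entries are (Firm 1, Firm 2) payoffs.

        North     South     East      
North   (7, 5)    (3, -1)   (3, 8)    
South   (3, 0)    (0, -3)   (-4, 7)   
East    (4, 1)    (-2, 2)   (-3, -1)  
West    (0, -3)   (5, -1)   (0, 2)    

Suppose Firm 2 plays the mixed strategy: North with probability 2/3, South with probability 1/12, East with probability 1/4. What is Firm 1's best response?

North

Compute Firm 1's expected payoff from each pure strategy against the given mix.
North: (2/3)·7 + (1/12)·3 + (1/4)·3 = 17/3
South: (2/3)·3 + (1/12)·0 + (1/4)·(-4) = 1
East: (2/3)·4 + (1/12)·(-2) + (1/4)·(-3) = 7/4
West: (2/3)·0 + (1/12)·5 + (1/4)·0 = 5/12
Highest expected payoff is 17/3, from North.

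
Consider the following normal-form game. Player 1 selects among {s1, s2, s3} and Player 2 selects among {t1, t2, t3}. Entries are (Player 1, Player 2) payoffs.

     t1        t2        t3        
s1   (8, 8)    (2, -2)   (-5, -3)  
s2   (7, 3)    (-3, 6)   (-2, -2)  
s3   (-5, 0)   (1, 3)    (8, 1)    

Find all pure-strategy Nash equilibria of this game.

Check mutual best responses: a cell is a NE iff neither player can gain by unilaterally deviating.
Player 1's best responses — vs t1: s1 (payoff 8); vs t2: s1 (payoff 2); vs t3: s3 (payoff 8).
Player 2's best responses — vs s1: t1 (payoff 8); vs s2: t2 (payoff 6); vs s3: t2 (payoff 3).
The only mutual best response is (s1, t1); neither player gains by switching there.

(s1, t1)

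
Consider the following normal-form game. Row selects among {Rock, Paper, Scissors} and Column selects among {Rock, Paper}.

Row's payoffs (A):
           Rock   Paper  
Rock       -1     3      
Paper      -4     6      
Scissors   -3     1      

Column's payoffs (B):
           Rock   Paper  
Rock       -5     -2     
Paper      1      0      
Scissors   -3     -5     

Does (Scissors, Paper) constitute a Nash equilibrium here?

Holding Column at Paper: Row gets 1 from Scissors but could get 6 by switching to Paper. Row has a profitable deviation.

No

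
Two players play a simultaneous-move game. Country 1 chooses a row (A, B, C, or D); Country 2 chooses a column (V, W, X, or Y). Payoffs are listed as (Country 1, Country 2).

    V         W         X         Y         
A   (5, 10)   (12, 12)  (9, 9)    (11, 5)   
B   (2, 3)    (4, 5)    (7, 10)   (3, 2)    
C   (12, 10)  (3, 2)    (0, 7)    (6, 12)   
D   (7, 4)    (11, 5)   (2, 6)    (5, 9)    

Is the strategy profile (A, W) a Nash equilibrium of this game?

Yes

Holding Country 2 at W: Country 1 gets 12 from A, versus 4 from B, 3 from C, 11 from D. No profitable deviation for Country 1.
Holding Country 1 at A: Country 2 gets 12 from W, versus 10 from V, 9 from X, 5 from Y. No profitable deviation for Country 2 either.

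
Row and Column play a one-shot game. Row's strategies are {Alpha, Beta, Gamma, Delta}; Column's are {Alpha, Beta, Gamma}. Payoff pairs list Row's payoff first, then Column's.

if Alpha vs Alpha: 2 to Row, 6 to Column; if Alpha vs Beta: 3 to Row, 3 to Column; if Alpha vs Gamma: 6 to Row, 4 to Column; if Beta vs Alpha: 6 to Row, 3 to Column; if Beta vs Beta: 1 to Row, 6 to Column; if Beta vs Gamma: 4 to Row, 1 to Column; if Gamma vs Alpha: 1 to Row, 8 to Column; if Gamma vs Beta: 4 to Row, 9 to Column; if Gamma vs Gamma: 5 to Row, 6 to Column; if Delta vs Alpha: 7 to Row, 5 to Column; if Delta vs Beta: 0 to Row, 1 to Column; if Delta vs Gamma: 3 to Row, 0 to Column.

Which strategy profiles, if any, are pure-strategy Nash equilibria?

(Gamma, Beta) and (Delta, Alpha)

Check mutual best responses: a cell is a NE iff neither player can gain by unilaterally deviating.
Row's best responses — vs Alpha: Delta (payoff 7); vs Beta: Gamma (payoff 4); vs Gamma: Alpha (payoff 6).
Column's best responses — vs Alpha: Alpha (payoff 6); vs Beta: Beta (payoff 6); vs Gamma: Beta (payoff 9); vs Delta: Alpha (payoff 5).
Mutual best responses occur at (Gamma, Beta) and (Delta, Alpha); at each, neither player gains by switching.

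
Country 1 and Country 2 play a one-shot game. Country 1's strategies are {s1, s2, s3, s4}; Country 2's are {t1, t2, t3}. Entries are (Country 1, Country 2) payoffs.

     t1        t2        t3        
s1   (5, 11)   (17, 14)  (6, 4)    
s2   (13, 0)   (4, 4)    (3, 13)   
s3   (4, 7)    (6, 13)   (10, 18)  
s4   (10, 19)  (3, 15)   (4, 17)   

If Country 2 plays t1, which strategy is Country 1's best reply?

With Country 2 fixed at t1, Country 1's payoffs are: s1 → 5, s2 → 13, s3 → 4, s4 → 10.
The maximum is 13, achieved by s2.

s2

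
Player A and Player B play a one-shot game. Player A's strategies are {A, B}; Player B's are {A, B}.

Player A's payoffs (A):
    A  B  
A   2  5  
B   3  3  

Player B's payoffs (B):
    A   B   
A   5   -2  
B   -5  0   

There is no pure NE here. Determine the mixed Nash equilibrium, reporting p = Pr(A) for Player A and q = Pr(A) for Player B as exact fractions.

p = 5/12, q = 2/3

In a mixed NE each player is indifferent between their pure strategies, so the opponent's mix sets the indifference.
Player B indifferent between A and B: p·5 + (1−p)·(-5) = p·(-2) + (1−p)·0 ⟹ (-5) + 10p = 0 + (-2)p ⟹ p = 5/12.
Player A indifferent between A and B: q·2 + (1−q)·5 = q·3 + (1−q)·3 ⟹ 5 + (-3)q = 3 + 0q ⟹ q = 2/3.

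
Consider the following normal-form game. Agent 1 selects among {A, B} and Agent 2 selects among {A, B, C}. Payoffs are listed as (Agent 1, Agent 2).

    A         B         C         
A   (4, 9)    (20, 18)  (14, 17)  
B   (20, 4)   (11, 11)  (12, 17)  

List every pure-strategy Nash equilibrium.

(A, B)

Find each player's best response to every opponent strategy; NE are the intersections.
Agent 1's best responses — vs A: B (payoff 20); vs B: A (payoff 20); vs C: A (payoff 14).
Agent 2's best responses — vs A: B (payoff 18); vs B: C (payoff 17).
The only mutual best response is (A, B); neither player gains by switching there.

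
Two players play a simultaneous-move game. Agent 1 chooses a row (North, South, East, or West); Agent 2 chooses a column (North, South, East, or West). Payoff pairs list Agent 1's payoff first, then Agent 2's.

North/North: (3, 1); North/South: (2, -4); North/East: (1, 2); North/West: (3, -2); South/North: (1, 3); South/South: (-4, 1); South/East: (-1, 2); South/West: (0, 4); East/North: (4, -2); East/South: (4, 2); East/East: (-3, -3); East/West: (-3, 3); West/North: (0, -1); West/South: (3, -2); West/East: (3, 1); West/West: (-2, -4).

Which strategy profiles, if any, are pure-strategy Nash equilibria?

(West, East)

Find each player's best response to every opponent strategy; NE are the intersections.
Agent 1's best responses — vs North: East (payoff 4); vs South: East (payoff 4); vs East: West (payoff 3); vs West: North (payoff 3).
Agent 2's best responses — vs North: East (payoff 2); vs South: West (payoff 4); vs East: West (payoff 3); vs West: East (payoff 1).
The only mutual best response is (West, East); neither player gains by switching there.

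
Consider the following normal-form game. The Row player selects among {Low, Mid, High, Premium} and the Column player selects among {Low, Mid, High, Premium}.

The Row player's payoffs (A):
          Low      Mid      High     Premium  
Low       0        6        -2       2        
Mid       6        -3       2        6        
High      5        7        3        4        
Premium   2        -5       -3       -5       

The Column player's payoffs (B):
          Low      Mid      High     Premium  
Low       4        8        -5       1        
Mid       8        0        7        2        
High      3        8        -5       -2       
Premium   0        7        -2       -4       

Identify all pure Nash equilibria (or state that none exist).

(Mid, Low) and (High, Mid)

A profile is a Nash equilibrium when each player is best-responding to the other.
The Row player's best responses — vs Low: Mid (payoff 6); vs Mid: High (payoff 7); vs High: High (payoff 3); vs Premium: Mid (payoff 6).
The Column player's best responses — vs Low: Mid (payoff 8); vs Mid: Low (payoff 8); vs High: Mid (payoff 8); vs Premium: Mid (payoff 7).
Mutual best responses occur at (Mid, Low) and (High, Mid); at each, neither player gains by switching.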